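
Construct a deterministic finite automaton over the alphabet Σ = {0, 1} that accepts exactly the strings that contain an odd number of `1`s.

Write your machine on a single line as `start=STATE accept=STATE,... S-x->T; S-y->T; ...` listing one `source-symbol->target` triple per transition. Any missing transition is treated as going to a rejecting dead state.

The only thing that matters is how many `1`s have appeared, reduced mod 2. Use one state per residue: A for 0, …, B for 1. Reading `1` moves to the next residue; anything else stays put. B is accepting.
2 states suffice.
       0  1 
>  A   A  B 
 * B   B  A 
(> = start, * = accepting)

start=A; accept=B; A-0->A; A-1->B; B-0->B; B-1->A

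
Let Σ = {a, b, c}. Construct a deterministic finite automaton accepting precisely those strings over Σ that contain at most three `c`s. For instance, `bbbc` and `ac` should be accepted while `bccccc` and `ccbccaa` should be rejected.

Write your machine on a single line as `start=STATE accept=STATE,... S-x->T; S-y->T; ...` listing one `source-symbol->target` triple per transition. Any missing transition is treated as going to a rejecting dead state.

start=S0; accept=S0,S1,S2,S3; S0-a->S0; S0-b->S0; S0-c->S1; S1-a->S1; S1-b->S1; S1-c->S2; S2-a->S2; S2-b->S2; S2-c->S3; S3-a->S3; S3-b->S3; S3-c->S4; S4-a->S4; S4-b->S4; S4-c->S4

Count `c`s, saturating at 4: states S0 through S3 mean 0 through 3 `c`s seen; S4 means more than 3. Each `c` increments (capped at S4); other symbols loop. Accept from {S0, S1, S2, S3}.
With 5 states:
        a   b   c  
>* S0   S0  S0  S1 
 * S1   S1  S1  S2 
 * S2   S2  S2  S3 
 * S3   S3  S3  S4 
   S4   S4  S4  S4 
(> = start, * = accepting)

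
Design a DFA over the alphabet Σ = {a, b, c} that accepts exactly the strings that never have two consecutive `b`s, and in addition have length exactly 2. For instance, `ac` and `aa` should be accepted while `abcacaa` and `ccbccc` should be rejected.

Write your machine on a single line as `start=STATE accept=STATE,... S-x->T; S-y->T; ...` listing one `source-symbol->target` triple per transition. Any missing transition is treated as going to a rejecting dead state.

Run two small machines in parallel and take their product. The first has 3 states tracking partial matches of the forbidden pattern `bb`; the second has 4 states tracking the input length, saturating at 3. A product state is a pair (one from each), accepting exactly when both do. Equivalent product states are then merged.
A 5-state machine:
        a   b   c  
>  q0   q1  q2  q1 
   q1   q3  q3  q3 
   q2   q3  q4  q3 
 * q3   q4  q4  q4 
   q4   q4  q4  q4 
(> = start, * = accepting)

start=q0; accept=q3; q0-a->q1; q0-b->q2; q0-c->q1; q1-a->q3; q1-b->q3; q1-c->q3; q2-a->q3; q2-b->q4; q2-c->q3; q3-a->q4; q3-b->q4; q3-c->q4; q4-a->q4; q4-b->q4; q4-c->q4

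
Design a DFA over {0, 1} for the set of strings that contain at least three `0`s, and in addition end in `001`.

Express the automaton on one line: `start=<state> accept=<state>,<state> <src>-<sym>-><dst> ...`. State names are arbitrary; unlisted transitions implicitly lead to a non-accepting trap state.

Build one automaton per condition and run them in lockstep. The first has 5 states tracking the count of `0`s, saturating at 4; the second has 4 states tracking how much of the suffix `001` has currently been matched. A product state is a pair (one from each), accepting exactly when both do.
With 15 states:
          0    1  
>  q0     q1   q0 
   q1     q2   q3 
   q2     q4   q5 
   q3     q6   q3 
   q4     q7   q8 
   q5     q9  q10 
   q6     q4  q10 
   q7     q7  q11 
 * q8    q12  q13 
   q9     q7  q13 
   q10    q9  q10 
 * q11   q12  q14 
   q12    q7  q14 
   q13   q12  q13 
   q14   q12  q14 
(> = start, * = accepting)

start=q0 accept=q8,q11 q0-0->q1 q0-1->q0 q1-0->q2 q1-1->q3 q2-0->q4 q2-1->q5 q3-0->q6 q3-1->q3 q4-0->q7 q4-1->q8 q5-0->q9 q5-1->q10 q6-0->q4 q6-1->q10 q7-0->q7 q7-1->q11 q8-0->q12 q8-1->q13 q9-0->q7 q9-1->q13 q10-0->q9 q10-1->q10 q11-0->q12 q11-1->q14 q12-0->q7 q12-1->q14 q13-0->q12 q13-1->q13 q14-0->q12 q14-1->q14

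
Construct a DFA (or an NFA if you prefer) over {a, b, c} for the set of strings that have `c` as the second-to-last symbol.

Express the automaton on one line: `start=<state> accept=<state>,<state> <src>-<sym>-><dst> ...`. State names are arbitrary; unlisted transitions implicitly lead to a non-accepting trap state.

A DFA must remember the last 2 symbols (since which symbol is second-to-last isn't known until the input ends). Use one state per possible window of the last ≤2 symbols; accept from those whose window starts with `c`.
With 13 states:
          a    b    c  
>  s0     s1   s2   s3 
   s1     s4   s5   s6 
   s2     s7   s8   s9 
   s3    s10  s11  s12 
   s4     s4   s5   s6 
   s5     s7   s8   s9 
   s6    s10  s11  s12 
   s7     s4   s5   s6 
   s8     s7   s8   s9 
   s9    s10  s11  s12 
 * s10    s4   s5   s6 
 * s11    s7   s8   s9 
 * s12   s10  s11  s12 
(> = start, * = accepting)

start=s0 accept=s10,s11,s12 s0-a->s1 s0-b->s2 s0-c->s3 s1-a->s4 s1-b->s5 s1-c->s6 s2-a->s7 s2-b->s8 s2-c->s9 s3-a->s10 s3-b->s11 s3-c->s12 s4-a->s4 s4-b->s5 s4-c->s6 s5-a->s7 s5-b->s8 s5-c->s9 s6-a->s10 s6-b->s11 s6-c->s12 s7-a->s4 s7-b->s5 s7-c->s6 s8-a->s7 s8-b->s8 s8-c->s9 s9-a->s10 s9-b->s11 s9-c->s12 s10-a->s4 s10-b->s5 s10-c->s6 s11-a->s7 s11-b->s8 s11-c->s9 s12-a->s10 s12-b->s11 s12-c->s12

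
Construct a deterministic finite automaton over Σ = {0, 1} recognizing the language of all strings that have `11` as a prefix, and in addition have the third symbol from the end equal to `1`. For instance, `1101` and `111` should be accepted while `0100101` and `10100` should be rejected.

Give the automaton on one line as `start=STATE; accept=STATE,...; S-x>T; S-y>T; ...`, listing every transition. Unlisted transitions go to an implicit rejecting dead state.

start=S0; accept=S4,S5,S6,S7; S0-0>S1; S0-1>S2; S1-0>S1; S1-1>S1; S2-0>S1; S2-1>S3; S3-0>S4; S3-1>S5; S4-0>S6; S4-1>S7; S5-0>S4; S5-1>S5; S6-0>S8; S6-1>S9; S7-0>S10; S7-1>S3; S8-0>S8; S8-1>S9; S9-0>S10; S9-1>S3; S10-0>S6; S10-1>S7

Handle the two conditions separately and then intersect. One (4 states) tracks whether the input so far still matches the prefix `11`; the other (15 states) tracks the last 3 symbols read. Each combined state is a pair, one component from each; accept when both components accept. Minimizing collapses redundant product states.
          0    1  
>  S0     S1   S2 
   S1     S1   S1 
   S2     S1   S3 
   S3     S4   S5 
 * S4     S6   S7 
 * S5     S4   S5 
 * S6     S8   S9 
 * S7    S10   S3 
   S8     S8   S9 
   S9    S10   S3 
   S10    S6   S7 
(> = start, * = accepting)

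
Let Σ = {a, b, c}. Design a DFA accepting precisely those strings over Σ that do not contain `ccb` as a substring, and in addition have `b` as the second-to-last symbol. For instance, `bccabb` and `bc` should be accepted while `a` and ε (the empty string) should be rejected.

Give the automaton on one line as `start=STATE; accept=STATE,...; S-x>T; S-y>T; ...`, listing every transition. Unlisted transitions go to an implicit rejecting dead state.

start=s0; accept=s3,s4,s5; s0-a>s0; s0-b>s1; s0-c>s2; s1-a>s3; s1-b>s4; s1-c>s5; s2-a>s0; s2-b>s1; s2-c>s6; s3-a>s0; s3-b>s1; s3-c>s2; s4-a>s3; s4-b>s4; s4-c>s5; s5-a>s0; s5-b>s1; s5-c>s6; s6-a>s0; s6-b>s7; s6-c>s6; s7-a>s7; s7-b>s7; s7-c>s7

Handle the two conditions separately and then intersect. The first has 4 states tracking partial matches of the forbidden pattern `ccb`; the second has 13 states tracking the last 2 symbols read. A product state is a pair (one from each), accepting exactly when both do. After merging equivalent states the machine shrinks.
        a   b   c  
>  s0   s0  s1  s2 
   s1   s3  s4  s5 
   s2   s0  s1  s6 
 * s3   s0  s1  s2 
 * s4   s3  s4  s5 
 * s5   s0  s1  s6 
   s6   s0  s7  s6 
   s7   s7  s7  s7 
(> = start, * = accepting)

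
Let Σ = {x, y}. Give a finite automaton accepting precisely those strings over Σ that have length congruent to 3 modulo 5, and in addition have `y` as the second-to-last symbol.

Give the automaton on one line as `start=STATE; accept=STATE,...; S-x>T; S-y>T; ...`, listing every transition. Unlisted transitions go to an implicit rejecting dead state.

Handle the two conditions separately and then intersect. The first has 5 states tracking the input length modulo 5; the second has 7 states tracking the last 2 symbols read. A product state is a pair (one from each), accepting exactly when both do.
23 states suffice.
          x    y  
>  s0     s1   s2 
   s1     s3   s4 
   s2     s5   s6 
   s3     s7   s8 
   s4     s9  s10 
   s5     s7   s8 
   s6     s9  s10 
   s7    s11  s12 
   s8    s13  s14 
 * s9    s11  s12 
 * s10   s13  s14 
   s11   s15  s16 
   s12   s17  s18 
   s13   s15  s16 
   s14   s17  s18 
   s15   s19  s20 
   s16   s21  s22 
   s17   s19  s20 
   s18   s21  s22 
   s19    s3   s4 
   s20    s5   s6 
   s21    s3   s4 
   s22    s5   s6 
(> = start, * = accepting)

start=s0; accept=s9,s10; s0-x>s1; s0-y>s2; s1-x>s3; s1-y>s4; s2-x>s5; s2-y>s6; s3-x>s7; s3-y>s8; s4-x>s9; s4-y>s10; s5-x>s7; s5-y>s8; s6-x>s9; s6-y>s10; s7-x>s11; s7-y>s12; s8-x>s13; s8-y>s14; s9-x>s11; s9-y>s12; s10-x>s13; s10-y>s14; s11-x>s15; s11-y>s16; s12-x>s17; s12-y>s18; s13-x>s15; s13-y>s16; s14-x>s17; s14-y>s18; s15-x>s19; s15-y>s20; s16-x>s21; s16-y>s22; s17-x>s19; s17-y>s20; s18-x>s21; s18-y>s22; s19-x>s3; s19-y>s4; s20-x>s5; s20-y>s6; s21-x>s3; s21-y>s4; s22-x>s5; s22-y>s6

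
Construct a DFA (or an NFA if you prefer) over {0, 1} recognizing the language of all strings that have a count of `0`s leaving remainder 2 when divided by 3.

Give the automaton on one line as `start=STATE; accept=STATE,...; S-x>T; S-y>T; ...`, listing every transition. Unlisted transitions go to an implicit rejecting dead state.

start=S0; accept=S2; S0-0>S1; S0-1>S0; S1-0>S2; S1-1>S1; S2-0>S0; S2-1>S2

The only thing that matters is how many `0`s have appeared, reduced mod 3. Use one state per residue: S0 for 0, …, S2 for 2. Reading `0` moves to the next residue; anything else stays put. S2 is accepting.
A 3-state machine:
        0   1  
>  S0   S1  S0 
   S1   S2  S1 
 * S2   S0  S2 
(> = start, * = accepting)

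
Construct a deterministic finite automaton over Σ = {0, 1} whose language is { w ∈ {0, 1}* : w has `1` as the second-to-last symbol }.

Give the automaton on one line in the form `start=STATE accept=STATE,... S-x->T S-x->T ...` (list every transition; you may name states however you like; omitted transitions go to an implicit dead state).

start=q0 accept=q5,q6 q0-0->q1 q0-1->q2 q1-0->q3 q1-1->q4 q2-0->q5 q2-1->q6 q3-0->q3 q3-1->q4 q4-0->q5 q4-1->q6 q5-0->q3 q5-1->q4 q6-0->q5 q6-1->q6

A DFA must remember the last 2 symbols (since which symbol is second-to-last isn't known until the input ends). Use one state per possible window of the last ≤2 symbols; accept from those whose window starts with `1`.
        0   1  
>  q0   q1  q2 
   q1   q3  q4 
   q2   q5  q6 
   q3   q3  q4 
   q4   q5  q6 
 * q5   q3  q4 
 * q6   q5  q6 
(> = start, * = accepting)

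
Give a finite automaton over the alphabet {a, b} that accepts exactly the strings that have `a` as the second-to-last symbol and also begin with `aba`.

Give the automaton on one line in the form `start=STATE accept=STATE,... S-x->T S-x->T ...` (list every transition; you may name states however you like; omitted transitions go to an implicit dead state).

start=S0 accept=S5,S6 S0-a->S1 S0-b->S2 S1-a->S2 S1-b->S3 S2-a->S2 S2-b->S2 S3-a->S4 S3-b->S2 S4-a->S5 S4-b->S6 S5-a->S5 S5-b->S6 S6-a->S4 S6-b->S7 S7-a->S4 S7-b->S7

Run two small machines in parallel and take their product. One (7 states) tracks the last 2 symbols read; the other (5 states) tracks whether the input so far still matches the prefix `aba`. Each combined state is a pair, one component from each; accept when both components accept. After merging equivalent states the machine shrinks.
        a   b  
>  S0   S1  S2 
   S1   S2  S3 
   S2   S2  S2 
   S3   S4  S2 
   S4   S5  S6 
 * S5   S5  S6 
 * S6   S4  S7 
   S7   S4  S7 
(> = start, * = accepting)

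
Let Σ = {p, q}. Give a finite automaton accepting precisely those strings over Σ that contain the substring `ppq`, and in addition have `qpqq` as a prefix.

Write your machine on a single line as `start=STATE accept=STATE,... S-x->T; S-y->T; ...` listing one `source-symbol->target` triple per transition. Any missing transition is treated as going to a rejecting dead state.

start=A; accept=I; A-p->B; A-q->C; B-p->B; B-q->B; C-p->D; C-q->B; D-p->B; D-q->E; E-p->B; E-q->F; F-p->G; F-q->F; G-p->H; G-q->F; H-p->H; H-q->I; I-p->I; I-q->I

Run two small machines in parallel and take their product. One (4 states) tracks whether and how much of `ppq` has been seen; the other (6 states) tracks whether the input so far still matches the prefix `qpqq`. Each combined state is a pair, one component from each; accept when both components accept. Equivalent product states are then merged.
With 9 states:
       p  q 
>  A   B  C 
   B   B  B 
   C   D  B 
   D   B  E 
   E   B  F 
   F   G  F 
   G   H  F 
   H   H  I 
 * I   I  I 
(> = start, * = accepting)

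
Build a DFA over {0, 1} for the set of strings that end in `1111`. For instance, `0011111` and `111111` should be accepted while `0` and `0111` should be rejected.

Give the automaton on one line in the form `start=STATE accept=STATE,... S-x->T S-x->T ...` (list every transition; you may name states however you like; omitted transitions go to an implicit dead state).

start=q0 accept=q4 q0-0->q0 q0-1->q1 q1-0->q0 q1-1->q2 q2-0->q0 q2-1->q3 q3-0->q0 q3-1->q4 q4-0->q0 q4-1->q4

Remember how much of `1111` the current input suffix matches. State q0 means no match yet; q1 means the last symbol is `1`; q2 means the last 2 symbols are `11`; q3 means the last 3 symbols are `111`; q4 means the last 4 symbols are `1111`. Only q4 accepts. On a mismatch, fall back to the longest proper suffix that is still a prefix of `1111`.
A 5-state machine:
        0   1  
>  q0   q0  q1 
   q1   q0  q2 
   q2   q0  q3 
   q3   q0  q4 
 * q4   q0  q4 
(> = start, * = accepting)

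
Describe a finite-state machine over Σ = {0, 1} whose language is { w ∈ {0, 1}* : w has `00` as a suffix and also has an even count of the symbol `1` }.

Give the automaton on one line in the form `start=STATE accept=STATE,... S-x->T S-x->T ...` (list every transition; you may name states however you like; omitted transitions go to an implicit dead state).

Run two small machines in parallel and take their product. The first has 3 states tracking how much of the suffix `00` has currently been matched; the second has 2 states tracking the count of `1`s modulo 2. A product state is a pair (one from each), accepting exactly when both do.
6 states suffice.
        0   1  
>  q0   q1  q2 
   q1   q3  q2 
   q2   q4  q0 
 * q3   q3  q2 
   q4   q5  q0 
   q5   q5  q0 
(> = start, * = accepting)

start=q0 accept=q3 q0-0->q1 q0-1->q2 q1-0->q3 q1-1->q2 q2-0->q4 q2-1->q0 q3-0->q3 q3-1->q2 q4-0->q5 q4-1->q0 q5-0->q5 q5-1->q0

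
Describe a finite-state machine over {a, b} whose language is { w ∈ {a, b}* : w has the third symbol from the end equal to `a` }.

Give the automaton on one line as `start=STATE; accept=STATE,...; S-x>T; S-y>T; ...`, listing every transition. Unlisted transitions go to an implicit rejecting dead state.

A DFA must remember the last 3 symbols (since which symbol is third-to-last isn't known until the input ends). Use one state per possible window of the last ≤3 symbols; accept from those whose window starts with `a`.
With 15 states:
          a    b  
>  s0     s1   s2 
   s1     s3   s4 
   s2     s5   s6 
   s3     s7   s8 
   s4     s9  s10 
   s5    s11  s12 
   s6    s13  s14 
 * s7     s7   s8 
 * s8     s9  s10 
 * s9    s11  s12 
 * s10   s13  s14 
   s11    s7   s8 
   s12    s9  s10 
   s13   s11  s12 
   s14   s13  s14 
(> = start, * = accepting)

start=s0; accept=s7,s8,s9,s10; s0-a>s1; s0-b>s2; s1-a>s3; s1-b>s4; s2-a>s5; s2-b>s6; s3-a>s7; s3-b>s8; s4-a>s9; s4-b>s10; s5-a>s11; s5-b>s12; s6-a>s13; s6-b>s14; s7-a>s7; s7-b>s8; s8-a>s9; s8-b>s10; s9-a>s11; s9-b>s12; s10-a>s13; s10-b>s14; s11-a>s7; s11-b>s8; s12-a>s9; s12-b>s10; s13-a>s11; s13-b>s12; s14-a>s13; s14-b>s14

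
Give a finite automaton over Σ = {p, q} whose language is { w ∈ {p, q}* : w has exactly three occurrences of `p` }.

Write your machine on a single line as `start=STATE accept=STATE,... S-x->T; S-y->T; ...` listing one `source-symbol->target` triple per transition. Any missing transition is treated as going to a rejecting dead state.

Count `p`s, saturating at 4: states S0 through S3 mean 0 through 3 `p`s seen; S4 means more than 3. Each `p` increments (capped at S4); other symbols loop. Accept from {S3}.
        p   q  
>  S0   S1  S0 
   S1   S2  S1 
   S2   S3  S2 
 * S3   S4  S3 
   S4   S4  S4 
(> = start, * = accepting)

start=S0; accept=S3; S0-p->S1; S0-q->S0; S1-p->S2; S1-q->S1; S2-p->S3; S2-q->S2; S3-p->S4; S3-q->S3; S4-p->S4; S4-q->S4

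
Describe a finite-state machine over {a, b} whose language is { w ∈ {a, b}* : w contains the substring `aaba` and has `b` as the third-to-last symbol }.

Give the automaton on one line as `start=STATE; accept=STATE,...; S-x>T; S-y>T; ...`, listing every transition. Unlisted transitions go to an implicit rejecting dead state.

Handle the two conditions separately and then intersect. The first has 5 states tracking whether and how much of `aaba` has been seen; the second has 15 states tracking the last 3 symbols read. A product state is a pair (one from each), accepting exactly when both do.
With 23 states:
          a    b  
>  s0     s1   s2 
   s1     s3   s4 
   s2     s5   s6 
   s3     s7   s8 
   s4     s9  s10 
   s5    s11  s12 
   s6    s13  s14 
   s7     s7   s8 
   s8    s15  s10 
   s9    s11  s12 
   s10   s13  s14 
   s11    s7   s8 
   s12    s9  s10 
   s13   s11  s12 
   s14   s13  s14 
   s15   s16  s17 
 * s16   s18  s19 
 * s17   s15  s20 
   s18   s18  s19 
   s19   s15  s20 
   s20   s21  s22 
 * s21   s16  s17 
 * s22   s21  s22 
(> = start, * = accepting)

start=s0; accept=s16,s17,s21,s22; s0-a>s1; s0-b>s2; s1-a>s3; s1-b>s4; s2-a>s5; s2-b>s6; s3-a>s7; s3-b>s8; s4-a>s9; s4-b>s10; s5-a>s11; s5-b>s12; s6-a>s13; s6-b>s14; s7-a>s7; s7-b>s8; s8-a>s15; s8-b>s10; s9-a>s11; s9-b>s12; s10-a>s13; s10-b>s14; s11-a>s7; s11-b>s8; s12-a>s9; s12-b>s10; s13-a>s11; s13-b>s12; s14-a>s13; s14-b>s14; s15-a>s16; s15-b>s17; s16-a>s18; s16-b>s19; s17-a>s15; s17-b>s20; s18-a>s18; s18-b>s19; s19-a>s15; s19-b>s20; s20-a>s21; s20-b>s22; s21-a>s16; s21-b>s17; s22-a>s21; s22-b>s22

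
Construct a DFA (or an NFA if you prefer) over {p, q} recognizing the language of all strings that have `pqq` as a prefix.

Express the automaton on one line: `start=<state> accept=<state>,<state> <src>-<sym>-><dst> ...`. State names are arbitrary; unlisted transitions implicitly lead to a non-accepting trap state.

start=s0 accept=s3 s0-p->s1 s0-q->s4 s1-p->s4 s1-q->s2 s2-p->s4 s2-q->s3 s3-p->s3 s3-q->s3 s4-p->s4 s4-q->s4

Check the first 3 symbols one by one: s0 through s2 record how many have matched `pqq` so far; any wrong symbol goes to the dead state s4. After all 3 match we enter the accepting sink s3.
        p   q  
>  s0   s1  s4 
   s1   s4  s2 
   s2   s4  s3 
 * s3   s3  s3 
   s4   s4  s4 
(> = start, * = accepting)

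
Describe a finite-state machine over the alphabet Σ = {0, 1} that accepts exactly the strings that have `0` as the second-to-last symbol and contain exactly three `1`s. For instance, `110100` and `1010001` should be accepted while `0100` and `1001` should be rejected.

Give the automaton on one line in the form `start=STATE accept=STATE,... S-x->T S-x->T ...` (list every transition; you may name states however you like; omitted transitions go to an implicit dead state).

start=q0 accept=q12,q15 q0-0->q1 q0-1->q2 q1-0->q3 q1-1->q4 q2-0->q5 q2-1->q6 q3-0->q3 q3-1->q4 q4-0->q5 q4-1->q6 q5-0->q7 q5-1->q8 q6-0->q9 q6-1->q10 q7-0->q7 q7-1->q8 q8-0->q9 q8-1->q10 q9-0->q11 q9-1->q12 q10-0->q13 q10-1->q14 q11-0->q11 q11-1->q12 q12-0->q13 q12-1->q14 q13-0->q15 q13-1->q16 q14-0->q17 q14-1->q14 q15-0->q15 q15-1->q16 q16-0->q17 q16-1->q14 q17-0->q18 q17-1->q16 q18-0->q18 q18-1->q16

Build one automaton per condition and run them in lockstep. The first has 7 states tracking the last 2 symbols read; the second has 5 states tracking the count of `1`s, saturating at 4. A product state is a pair (one from each), accepting exactly when both do.
A 19-state machine:
          0    1  
>  q0     q1   q2 
   q1     q3   q4 
   q2     q5   q6 
   q3     q3   q4 
   q4     q5   q6 
   q5     q7   q8 
   q6     q9  q10 
   q7     q7   q8 
   q8     q9  q10 
   q9    q11  q12 
   q10   q13  q14 
   q11   q11  q12 
 * q12   q13  q14 
   q13   q15  q16 
   q14   q17  q14 
 * q15   q15  q16 
   q16   q17  q14 
   q17   q18  q16 
   q18   q18  q16 
(> = start, * = accepting)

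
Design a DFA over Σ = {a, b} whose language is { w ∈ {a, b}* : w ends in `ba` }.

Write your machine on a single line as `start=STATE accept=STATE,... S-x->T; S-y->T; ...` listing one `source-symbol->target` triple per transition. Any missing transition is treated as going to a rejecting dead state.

Let each state record the length of the longest suffix of the input read so far that is also a prefix of `ba`. q1 means the last symbol is `b`; q2 means the last 2 symbols are `ba`. Accept only at q2, where the string currently ends in `ba`.
        a   b  
>  q0   q0  q1 
   q1   q2  q1 
 * q2   q0  q1 
(> = start, * = accepting)

start=q0; accept=q2; q0-a->q0; q0-b->q1; q1-a->q2; q1-b->q1; q2-a->q0; q2-b->q1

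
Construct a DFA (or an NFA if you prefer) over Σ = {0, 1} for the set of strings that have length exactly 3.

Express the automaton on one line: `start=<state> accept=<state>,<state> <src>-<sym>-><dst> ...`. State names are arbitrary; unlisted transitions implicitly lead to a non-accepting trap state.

start=A accept=D A-0->B A-1->B B-0->C B-1->C C-0->D C-1->D D-0->E D-1->E E-0->E E-1->E

We only need to distinguish lengths 0, 1, …, 3, and '>3'. Chain A → B → C → D → E on every symbol, with E looping. Accepting states: {D}.
5 states suffice.
       0  1 
>  A   B  B 
   B   C  C 
   C   D  D 
 * D   E  E 
   E   E  E 
(> = start, * = accepting)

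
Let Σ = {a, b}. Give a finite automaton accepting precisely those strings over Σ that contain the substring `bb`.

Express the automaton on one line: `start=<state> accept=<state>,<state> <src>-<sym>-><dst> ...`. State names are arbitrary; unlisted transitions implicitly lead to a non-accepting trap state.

Track how much of `bb` has been matched so far: state S0 is no progress, S2 is the absorbing accept state reached once `bb` has occurred. Intermediate states record partial matches; on a mismatch, fall back to the longest reusable overlap.
A 3-state machine:
        a   b  
>  S0   S0  S1 
   S1   S0  S2 
 * S2   S2  S2 
(> = start, * = accepting)

start=S0 accept=S2 S0-a->S0 S0-b->S1 S1-a->S0 S1-b->S2 S2-a->S2 S2-b->S2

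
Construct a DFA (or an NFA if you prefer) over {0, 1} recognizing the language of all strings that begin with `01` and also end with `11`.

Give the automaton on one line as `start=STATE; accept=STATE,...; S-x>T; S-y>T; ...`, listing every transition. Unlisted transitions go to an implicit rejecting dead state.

Handle the two conditions separately and then intersect. The first has 4 states tracking whether the input so far still matches the prefix `01`; the second has 3 states tracking how much of the suffix `11` has currently been matched. A product state is a pair (one from each), accepting exactly when both do.
An 8-state machine:
        0   1  
>  s0   s1  s2 
   s1   s3  s4 
   s2   s3  s5 
   s3   s3  s2 
   s4   s6  s7 
   s5   s3  s5 
   s6   s6  s4 
 * s7   s6  s7 
(> = start, * = accepting)

start=s0; accept=s7; s0-0>s1; s0-1>s2; s1-0>s3; s1-1>s4; s2-0>s3; s2-1>s5; s3-0>s3; s3-1>s2; s4-0>s6; s4-1>s7; s5-0>s3; s5-1>s5; s6-0>s6; s6-1>s4; s7-0>s6; s7-1>s7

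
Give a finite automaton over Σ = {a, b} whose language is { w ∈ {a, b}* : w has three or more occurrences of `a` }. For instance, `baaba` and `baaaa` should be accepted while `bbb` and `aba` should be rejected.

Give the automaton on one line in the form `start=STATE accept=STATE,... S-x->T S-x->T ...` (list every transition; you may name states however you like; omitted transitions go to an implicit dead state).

Count `a`s, saturating at 4: states S0 through S3 mean 0 through 3 `a`s seen; S4 means more than 3. Each `a` increments (capped at S4); other symbols loop. Accept from {S3, S4}.
With 5 states:
        a   b  
>  S0   S1  S0 
   S1   S2  S1 
   S2   S3  S2 
 * S3   S4  S3 
 * S4   S4  S4 
(> = start, * = accepting)

start=S0 accept=S3,S4 S0-a->S1 S0-b->S0 S1-a->S2 S1-b->S1 S2-a->S3 S2-b->S2 S3-a->S4 S3-b->S3 S4-a->S4 S4-b->S4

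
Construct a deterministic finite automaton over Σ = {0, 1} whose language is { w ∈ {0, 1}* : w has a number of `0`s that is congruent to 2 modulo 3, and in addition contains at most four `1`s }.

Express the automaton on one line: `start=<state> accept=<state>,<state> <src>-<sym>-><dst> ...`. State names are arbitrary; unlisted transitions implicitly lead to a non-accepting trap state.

Run two small machines in parallel and take their product. One (3 states) tracks the count of `0`s modulo 3; the other (6 states) tracks the count of `1`s, saturating at 5. Each combined state is a pair, one component from each; accept when both components accept. Equivalent product states are then merged.
With 16 states:
          0    1  
>  q0     q1   q2 
   q1     q3   q4 
   q2     q4   q5 
 * q3     q0   q6 
   q4     q6   q7 
   q5     q7   q8 
 * q6     q2   q9 
   q7     q9  q10 
   q8    q10  q11 
 * q9     q5  q12 
   q10   q12  q13 
   q11   q13  q14 
 * q12    q8  q15 
   q13   q15  q14 
   q14   q14  q14 
 * q15   q11  q14 
(> = start, * = accepting)

start=q0 accept=q3,q6,q9,q12,q15 q0-0->q1 q0-1->q2 q1-0->q3 q1-1->q4 q2-0->q4 q2-1->q5 q3-0->q0 q3-1->q6 q4-0->q6 q4-1->q7 q5-0->q7 q5-1->q8 q6-0->q2 q6-1->q9 q7-0->q9 q7-1->q10 q8-0->q10 q8-1->q11 q9-0->q5 q9-1->q12 q10-0->q12 q10-1->q13 q11-0->q13 q11-1->q14 q12-0->q8 q12-1->q15 q13-0->q15 q13-1->q14 q14-0->q14 q14-1->q14 q15-0->q11 q15-1->q14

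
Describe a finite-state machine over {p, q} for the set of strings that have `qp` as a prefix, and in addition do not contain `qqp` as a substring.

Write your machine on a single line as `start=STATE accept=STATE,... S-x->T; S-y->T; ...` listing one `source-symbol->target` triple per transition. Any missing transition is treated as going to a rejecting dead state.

start=A; accept=E,G,I; A-p->B; A-q->C; B-p->B; B-q->D; C-p->E; C-q->F; D-p->B; D-q->F; E-p->E; E-q->G; F-p->H; F-q->F; G-p->E; G-q->I; H-p->H; H-q->H; I-p->J; I-q->I; J-p->J; J-q->J

Build one automaton per condition and run them in lockstep. One (4 states) tracks whether the input so far still matches the prefix `qp`; the other (4 states) tracks partial matches of the forbidden pattern `qqp`. Each combined state is a pair, one component from each; accept when both components accept.
10 states suffice.
       p  q 
>  A   B  C 
   B   B  D 
   C   E  F 
   D   B  F 
 * E   E  G 
   F   H  F 
 * G   E  I 
   H   H  H 
 * I   J  I 
   J   J  J 
(> = start, * = accepting)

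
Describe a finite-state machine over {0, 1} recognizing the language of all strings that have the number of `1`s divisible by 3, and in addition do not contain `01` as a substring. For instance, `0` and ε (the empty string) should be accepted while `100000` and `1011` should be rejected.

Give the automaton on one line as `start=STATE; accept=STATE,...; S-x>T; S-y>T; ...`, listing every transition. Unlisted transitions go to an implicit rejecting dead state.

start=S0; accept=S0,S1; S0-0>S1; S0-1>S2; S1-0>S1; S1-1>S3; S2-0>S4; S2-1>S5; S3-0>S3; S3-1>S6; S4-0>S4; S4-1>S6; S5-0>S7; S5-1>S0; S6-0>S6; S6-1>S8; S7-0>S7; S7-1>S8; S8-0>S8; S8-1>S3

Handle the two conditions separately and then intersect. One (3 states) tracks the count of `1`s modulo 3; the other (3 states) tracks partial matches of the forbidden pattern `01`. Each combined state is a pair, one component from each; accept when both components accept.
        0   1  
>* S0   S1  S2 
 * S1   S1  S3 
   S2   S4  S5 
   S3   S3  S6 
   S4   S4  S6 
   S5   S7  S0 
   S6   S6  S8 
   S7   S7  S8 
   S8   S8  S3 
(> = start, * = accepting)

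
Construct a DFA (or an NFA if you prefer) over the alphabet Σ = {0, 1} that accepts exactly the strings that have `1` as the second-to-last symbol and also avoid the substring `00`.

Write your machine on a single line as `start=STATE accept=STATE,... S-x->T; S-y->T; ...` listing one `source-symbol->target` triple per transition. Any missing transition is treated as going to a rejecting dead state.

Handle the two conditions separately and then intersect. The first has 7 states tracking the last 2 symbols read; the second has 3 states tracking partial matches of the forbidden pattern `00`. A product state is a pair (one from each), accepting exactly when both do.
A 10-state machine:
       0  1 
>  A   B  C 
   B   D  E 
   C   F  G 
   D   D  H 
   E   F  G 
 * F   D  E 
 * G   F  G 
   H   I  J 
   I   D  H 
   J   I  J 
(> = start, * = accepting)

start=A; accept=F,G; A-0->B; A-1->C; B-0->D; B-1->E; C-0->F; C-1->G; D-0->D; D-1->H; E-0->F; E-1->G; F-0->D; F-1->E; G-0->F; G-1->G; H-0->I; H-1->J; I-0->D; I-1->H; J-0->I; J-1->J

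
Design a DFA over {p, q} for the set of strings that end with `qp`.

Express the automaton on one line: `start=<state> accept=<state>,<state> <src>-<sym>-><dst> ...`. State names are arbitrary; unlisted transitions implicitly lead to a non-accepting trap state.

start=S0 accept=S2 S0-p->S0 S0-q->S1 S1-p->S2 S1-q->S1 S2-p->S0 S2-q->S1

Remember how much of `qp` the current input suffix matches. State S0 means no match yet; S1 means the last symbol is `q`; S2 means the last 2 symbols are `qp`. Only S2 accepts. On a mismatch, fall back to the longest proper suffix that is still a prefix of `qp`.
        p   q  
>  S0   S0  S1 
   S1   S2  S1 
 * S2   S0  S1 
(> = start, * = accepting)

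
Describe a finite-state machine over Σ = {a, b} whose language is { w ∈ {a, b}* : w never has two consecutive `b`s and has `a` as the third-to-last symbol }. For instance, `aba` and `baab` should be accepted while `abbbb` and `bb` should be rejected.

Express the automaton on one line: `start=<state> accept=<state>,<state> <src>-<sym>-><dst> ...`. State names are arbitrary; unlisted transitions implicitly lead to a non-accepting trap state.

Build one automaton per condition and run them in lockstep. One (3 states) tracks partial matches of the forbidden pattern `bb`; the other (15 states) tracks the last 3 symbols read. Each combined state is a pair, one component from each; accept when both components accept. Minimizing collapses redundant product states.
With 9 states:
        a   b  
>  q0   q1  q2 
   q1   q3  q4 
   q2   q1  q5 
   q3   q6  q7 
   q4   q8  q5 
   q5   q5  q5 
 * q6   q6  q7 
 * q7   q8  q5 
 * q8   q3  q4 
(> = start, * = accepting)

start=q0 accept=q6,q7,q8 q0-a->q1 q0-b->q2 q1-a->q3 q1-b->q4 q2-a->q1 q2-b->q5 q3-a->q6 q3-b->q7 q4-a->q8 q4-b->q5 q5-a->q5 q5-b->q5 q6-a->q6 q6-b->q7 q7-a->q8 q7-b->q5 q8-a->q3 q8-b->q4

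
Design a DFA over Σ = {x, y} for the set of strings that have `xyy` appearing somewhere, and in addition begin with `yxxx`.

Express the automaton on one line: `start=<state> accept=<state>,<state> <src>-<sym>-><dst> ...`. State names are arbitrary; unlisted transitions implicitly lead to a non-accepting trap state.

Build one automaton per condition and run them in lockstep. The first has 4 states tracking whether and how much of `xyy` has been seen; the second has 6 states tracking whether the input so far still matches the prefix `yxxx`. A product state is a pair (one from each), accepting exactly when both do. After merging equivalent states the machine shrinks.
       x  y 
>  A   B  C 
   B   B  B 
   C   D  B 
   D   E  B 
   E   F  B 
   F   F  G 
   G   F  H 
 * H   H  H 
(> = start, * = accepting)

start=A accept=H A-x->B A-y->C B-x->B B-y->B C-x->D C-y->B D-x->E D-y->B E-x->F E-y->B F-x->F F-y->G G-x->F G-y->H H-x->H H-y->H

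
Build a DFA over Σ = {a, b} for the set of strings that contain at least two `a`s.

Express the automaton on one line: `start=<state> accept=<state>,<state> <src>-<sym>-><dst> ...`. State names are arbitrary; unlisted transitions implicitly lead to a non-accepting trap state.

start=S0 accept=S2,S3 S0-a->S1 S0-b->S0 S1-a->S2 S1-b->S1 S2-a->S3 S2-b->S2 S3-a->S3 S3-b->S3

Only the number of `a`s matters, and only up to 3. Make a chain S0 → S1 → S2 → S3 advanced by each `a` (with S3 absorbing); every other symbol self-loops. The accepting set is {S2, S3}.
        a   b  
>  S0   S1  S0 
   S1   S2  S1 
 * S2   S3  S2 
 * S3   S3  S3 
(> = start, * = accepting)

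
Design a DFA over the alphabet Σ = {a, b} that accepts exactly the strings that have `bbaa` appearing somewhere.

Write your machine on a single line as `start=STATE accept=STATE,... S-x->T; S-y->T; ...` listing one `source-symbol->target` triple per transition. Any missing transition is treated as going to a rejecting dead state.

start=q0; accept=q4; q0-a->q0; q0-b->q1; q1-a->q0; q1-b->q2; q2-a->q3; q2-b->q2; q3-a->q4; q3-b->q1; q4-a->q4; q4-b->q4

States q0..q3 record the length of the longest prefix of `bbaa` that matches the current input suffix. Reaching q4 means `bbaa` has been seen, and we stay there forever. Accept from q4.
A 5-state machine:
        a   b  
>  q0   q0  q1 
   q1   q0  q2 
   q2   q3  q2 
   q3   q4  q1 
 * q4   q4  q4 
(> = start, * = accepting)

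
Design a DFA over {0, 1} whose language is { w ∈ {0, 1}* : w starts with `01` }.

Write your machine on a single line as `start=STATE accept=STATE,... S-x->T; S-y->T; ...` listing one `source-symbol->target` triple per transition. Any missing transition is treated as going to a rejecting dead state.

start=A; accept=C; A-0->B; A-1->D; B-0->D; B-1->C; C-0->C; C-1->C; D-0->D; D-1->D

Walk along `01` while the input agrees: from A take `0` to B, and so on. Any deviation drops to the rejecting sink D. Once C is reached the prefix is confirmed and every continuation is accepted.
4 states suffice.
       0  1 
>  A   B  D 
   B   D  C 
 * C   C  C 
   D   D  D 
(> = start, * = accepting)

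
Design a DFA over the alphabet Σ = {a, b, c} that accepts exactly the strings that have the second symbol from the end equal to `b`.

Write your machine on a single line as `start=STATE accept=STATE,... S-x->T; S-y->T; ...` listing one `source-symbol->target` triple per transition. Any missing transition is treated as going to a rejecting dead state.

A DFA must remember the last 2 symbols (since which symbol is second-to-last isn't known until the input ends). Use one state per possible window of the last ≤2 symbols; accept from those whose window starts with `b`.
With 13 states:
          a    b    c  
>  s0     s1   s2   s3 
   s1     s4   s5   s6 
   s2     s7   s8   s9 
   s3    s10  s11  s12 
   s4     s4   s5   s6 
   s5     s7   s8   s9 
   s6    s10  s11  s12 
 * s7     s4   s5   s6 
 * s8     s7   s8   s9 
 * s9    s10  s11  s12 
   s10    s4   s5   s6 
   s11    s7   s8   s9 
   s12   s10  s11  s12 
(> = start, * = accepting)

start=s0; accept=s7,s8,s9; s0-a->s1; s0-b->s2; s0-c->s3; s1-a->s4; s1-b->s5; s1-c->s6; s2-a->s7; s2-b->s8; s2-c->s9; s3-a->s10; s3-b->s11; s3-c->s12; s4-a->s4; s4-b->s5; s4-c->s6; s5-a->s7; s5-b->s8; s5-c->s9; s6-a->s10; s6-b->s11; s6-c->s12; s7-a->s4; s7-b->s5; s7-c->s6; s8-a->s7; s8-b->s8; s8-c->s9; s9-a->s10; s9-b->s11; s9-c->s12; s10-a->s4; s10-b->s5; s10-c->s6; s11-a->s7; s11-b->s8; s11-c->s9; s12-a->s10; s12-b->s11; s12-c->s12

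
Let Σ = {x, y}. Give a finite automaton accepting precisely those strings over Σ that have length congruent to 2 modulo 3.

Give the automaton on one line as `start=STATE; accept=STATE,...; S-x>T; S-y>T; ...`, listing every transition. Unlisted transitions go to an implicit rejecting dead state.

Only the length mod 3 matters, so use a 3-cycle: from any state, every input symbol moves to the next state, wrapping q2 back to q0. Mark q2 accepting.
With 3 states:
        x   y  
>  q0   q1  q1 
   q1   q2  q2 
 * q2   q0  q0 
(> = start, * = accepting)

start=q0; accept=q2; q0-x>q1; q0-y>q1; q1-x>q2; q1-y>q2; q2-x>q0; q2-y>q0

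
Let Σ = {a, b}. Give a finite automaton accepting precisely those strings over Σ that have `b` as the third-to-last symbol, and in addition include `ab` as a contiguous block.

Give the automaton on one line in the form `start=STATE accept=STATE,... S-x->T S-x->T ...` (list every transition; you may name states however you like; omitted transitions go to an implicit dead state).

start=q0 accept=q12,q15,q16,q17 q0-a->q1 q0-b->q2 q1-a->q3 q1-b->q4 q2-a->q5 q2-b->q6 q3-a->q7 q3-b->q8 q4-a->q9 q4-b->q10 q5-a->q11 q5-b->q12 q6-a->q13 q6-b->q14 q7-a->q7 q7-b->q8 q8-a->q9 q8-b->q10 q9-a->q15 q9-b->q12 q10-a->q16 q10-b->q17 q11-a->q7 q11-b->q8 q12-a->q9 q12-b->q10 q13-a->q11 q13-b->q12 q14-a->q13 q14-b->q14 q15-a->q18 q15-b->q8 q16-a->q15 q16-b->q12 q17-a->q16 q17-b->q17 q18-a->q18 q18-b->q8

Build one automaton per condition and run them in lockstep. The first has 15 states tracking the last 3 symbols read; the second has 3 states tracking whether and how much of `ab` has been seen. A product state is a pair (one from each), accepting exactly when both do.
A 19-state machine:
          a    b  
>  q0     q1   q2 
   q1     q3   q4 
   q2     q5   q6 
   q3     q7   q8 
   q4     q9  q10 
   q5    q11  q12 
   q6    q13  q14 
   q7     q7   q8 
   q8     q9  q10 
   q9    q15  q12 
   q10   q16  q17 
   q11    q7   q8 
 * q12    q9  q10 
   q13   q11  q12 
   q14   q13  q14 
 * q15   q18   q8 
 * q16   q15  q12 
 * q17   q16  q17 
   q18   q18   q8 
(> = start, * = accepting)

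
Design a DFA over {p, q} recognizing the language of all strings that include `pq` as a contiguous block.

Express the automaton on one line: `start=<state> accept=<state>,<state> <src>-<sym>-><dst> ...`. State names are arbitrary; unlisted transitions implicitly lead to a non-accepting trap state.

start=S0 accept=S2 S0-p->S1 S0-q->S0 S1-p->S1 S1-q->S2 S2-p->S2 S2-q->S2

States S0..S1 record the length of the longest prefix of `pq` that matches the current input suffix. Reaching S2 means `pq` has been seen, and we stay there forever. Accept from S2.
3 states suffice.
        p   q  
>  S0   S1  S0 
   S1   S1  S2 
 * S2   S2  S2 
(> = start, * = accepting)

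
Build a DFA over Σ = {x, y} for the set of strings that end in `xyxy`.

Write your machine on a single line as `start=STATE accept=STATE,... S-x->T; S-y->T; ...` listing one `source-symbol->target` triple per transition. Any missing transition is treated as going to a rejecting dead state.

start=q0; accept=q4; q0-x->q1; q0-y->q0; q1-x->q1; q1-y->q2; q2-x->q3; q2-y->q0; q3-x->q1; q3-y->q4; q4-x->q3; q4-y->q0

Remember how much of `xyxy` the current input suffix matches. State q0 means no match yet; q1 means the last symbol is `x`; q2 means the last 2 symbols are `xy`; q3 means the last 3 symbols are `xyx`; q4 means the last 4 symbols are `xyxy`. Only q4 accepts. On a mismatch, fall back to the longest proper suffix that is still a prefix of `xyxy`.
A 5-state machine:
        x   y  
>  q0   q1  q0 
   q1   q1  q2 
   q2   q3  q0 
   q3   q1  q4 
 * q4   q3  q0 
(> = start, * = accepting)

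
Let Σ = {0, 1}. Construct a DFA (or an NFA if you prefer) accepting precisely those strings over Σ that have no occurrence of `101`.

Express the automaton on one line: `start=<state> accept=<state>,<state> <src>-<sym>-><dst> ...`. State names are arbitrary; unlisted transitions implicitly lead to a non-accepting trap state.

start=A accept=A,B,C A-0->A A-1->B B-0->C B-1->B C-0->A C-1->D D-0->D D-1->D

Track partial matches of the forbidden pattern `101`. State D is a dead state reached once `101` has occurred; every other state accepts. A means no part of `101` is currently matched.
With 4 states:
       0  1 
>* A   A  B 
 * B   C  B 
 * C   A  D 
   D   D  D 
(> = start, * = accepting)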